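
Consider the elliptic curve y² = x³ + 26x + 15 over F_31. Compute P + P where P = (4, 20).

(11, 12)

tangent at (4, 20): λ = (3·4² + 26)/(2·20) ≡ 12/9. 9⁻¹ ≡ 7 (mod 31), so λ ≡ 12·7 ≡ 22.
  x = λ² - 4 - 4 = 484 - 8 ≡ 11; y = λ·(4 - 11) - 20 ≡ 12. → (11, 12)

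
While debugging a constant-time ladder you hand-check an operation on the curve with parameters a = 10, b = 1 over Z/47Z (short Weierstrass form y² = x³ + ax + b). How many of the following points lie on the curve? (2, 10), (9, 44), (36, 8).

1

(2, 10): 10² ≡ 6, rhs ≡ 29 → off.
(9, 44): 44² ≡ 9, rhs ≡ 21 → off.
(36, 8): 8² ≡ 17, rhs ≡ 17 → on.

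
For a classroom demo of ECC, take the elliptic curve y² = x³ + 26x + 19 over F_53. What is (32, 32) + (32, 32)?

(38, 32)

tangent at (32, 32): λ = (3·32² + 26)/(2·32) ≡ 24/11. 11⁻¹ ≡ 29 (mod 53), so λ ≡ 24·29 ≡ 7.
  x = λ² - 32 - 32 = 49 - 64 ≡ 38; y = λ·(32 - 38) - 32 ≡ 32. → (38, 32)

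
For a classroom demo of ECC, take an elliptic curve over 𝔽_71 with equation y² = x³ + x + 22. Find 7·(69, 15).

Write P = (69, 15).
Double-and-add on 7 = (111)₂. Start with P = (69, 15) for the leading 1-bit.
double: tangent at (69, 15): λ = (3·69² + 1)/(2·15) ≡ 13/30. 30⁻¹ ≡ 45 (mod 71), so λ ≡ 13·45 ≡ 17.
  x = λ² - 69 - 69 = 289 - 138 ≡ 9; y = λ·(69 - 9) - 15 ≡ 11. → (9, 11)
add P: (9, 11) + (69, 15). λ = (15 - 11)/(69 - 9) ≡ 4/60 mod 71. 60⁻¹ ≡ 58 (mod 71) since 60·58 = 3480 ≡ 1, so λ ≡ 19.
  x = λ² - 9 - 69 = 361 - 78 ≡ 70; y = λ·(9 - 70) - 11 ≡ 37. → (70, 37)
double: tangent at (70, 37): λ = (3·70² + 1)/(2·37) ≡ 4/3. 3⁻¹ ≡ 24 (mod 71) since 3·24 = 72 ≡ 1, so λ ≡ 4·24 ≡ 25.
  x = λ² - 70 - 70 = 625 - 140 ≡ 59; y = λ·(70 - 59) - 37 ≡ 25. → (59, 25)
add P: (59, 25) + (69, 15). λ = (15 - 25)/(69 - 59) ≡ 61/10 mod 71. 10⁻¹ ≡ 64 (mod 71), so λ ≡ 70.
  x = λ² - 59 - 69 = 4900 - 128 ≡ 15; y = λ·(59 - 15) - 25 ≡ 2. → (15, 2)

(15, 2)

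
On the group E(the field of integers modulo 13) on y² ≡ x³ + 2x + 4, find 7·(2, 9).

Write Q = (2, 9).
Double-and-add on 7 = (111)₂. Start with Q = (2, 9) for the leading 1-bit.
double: tangent at (2, 9): λ = (3·2² + 2)/(2·9) ≡ 1/5. 5⁻¹ ≡ 8 (mod 13), so λ ≡ 1·8 ≡ 8.
  x = λ² - 2 - 2 = 64 - 4 ≡ 8; y = λ·(2 - 8) - 9 ≡ 8. → (8, 8)
add Q: (8, 8) + (2, 9). λ = (9 - 8)/(2 - 8) ≡ 1/7 mod 13. 7⁻¹ ≡ 2 (mod 13), so λ ≡ 2.
  x = λ² - 8 - 2 = 4 - 10 ≡ 7; y = λ·(8 - 7) - 8 ≡ 7. → (7, 7)
double: tangent at (7, 7): λ = (3·7² + 2)/(2·7) ≡ 6/1. 1⁻¹ ≡ 1 (mod 13) since 1·1 = 1 ≡ 1, so λ ≡ 6·1 ≡ 6.
  x = λ² - 7 - 7 = 36 - 14 ≡ 9; y = λ·(7 - 9) - 7 ≡ 7. → (9, 7)
add Q: (9, 7) + (2, 9). λ = (9 - 7)/(2 - 9) ≡ 2/6 mod 13. 6⁻¹ ≡ 11 (mod 13), so λ ≡ 9.
  x = λ² - 9 - 2 = 81 - 11 ≡ 5; y = λ·(9 - 5) - 7 ≡ 3. → (5, 3)

(5, 3)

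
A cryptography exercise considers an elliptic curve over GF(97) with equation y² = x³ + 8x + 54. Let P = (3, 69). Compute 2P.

tangent at (3, 69): λ = (3·3² + 8)/(2·69) ≡ 35/41. 41⁻¹ ≡ 71 (mod 97), so λ ≡ 35·71 ≡ 60.
  x = λ² - 3 - 3 = 3600 - 6 ≡ 5; y = λ·(3 - 5) - 69 ≡ 5. → (5, 5)

(5, 5)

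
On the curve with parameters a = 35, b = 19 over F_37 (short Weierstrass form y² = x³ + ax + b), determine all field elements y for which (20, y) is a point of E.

x³ + 35x + 19 = 8719 ≡ 24 (mod 37).
24 is a non-residue mod 37; no y exists.

none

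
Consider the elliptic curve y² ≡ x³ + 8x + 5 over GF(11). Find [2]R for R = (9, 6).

tangent at (9, 6): λ = (3·9² + 8)/(2·6) ≡ 9/1. 1⁻¹ ≡ 1 (mod 11), so λ ≡ 9·1 ≡ 9.
  x = λ² - 9 - 9 = 81 - 18 ≡ 8; y = λ·(9 - 8) - 6 ≡ 3. → (8, 3)

(8, 3)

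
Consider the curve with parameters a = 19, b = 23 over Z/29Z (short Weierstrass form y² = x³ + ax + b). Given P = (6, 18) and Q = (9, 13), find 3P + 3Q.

(19, 14)

First 3P:
Repeated addition: build up to 3P.
2P: tangent at (6, 18): λ = (3·6² + 19)/(2·18) ≡ 11/7. 7⁻¹ ≡ 25 (mod 29) since 7·25 = 175 ≡ 1, so λ ≡ 11·25 ≡ 14.
  x = λ² - 6 - 6 = 196 - 12 ≡ 10; y = λ·(6 - 10) - 18 ≡ 13. → (10, 13)
3P: (10, 13) + (6, 18). λ = (18 - 13)/(6 - 10) ≡ 5/25 mod 29. 25⁻¹ ≡ 7 (mod 29), so λ ≡ 6.
  x = λ² - 10 - 6 = 36 - 16 ≡ 20; y = λ·(10 - 20) - 13 ≡ 14. → (20, 14)
3P = (20, 14).
Next 3Q:
Repeated addition: build up to 3Q.
2Q: tangent at (9, 13): λ = (3·9² + 19)/(2·13) ≡ 1/26. 26⁻¹ ≡ 19 (mod 29) since 26·19 = 494 ≡ 1, so λ ≡ 1·19 ≡ 19.
  x = λ² - 9 - 9 = 361 - 18 ≡ 24; y = λ·(9 - 24) - 13 ≡ 21. → (24, 21)
3Q: (24, 21) + (9, 13). λ = (13 - 21)/(9 - 24) ≡ 21/14 mod 29. 14⁻¹ ≡ 27 (mod 29) since 14·27 = 378 ≡ 1, so λ ≡ 16.
  x = λ² - 24 - 9 = 256 - 33 ≡ 20; y = λ·(24 - 20) - 21 ≡ 14. → (20, 14)
3Q = (20, 14).
Finally 3P + 3Q:
tangent at (20, 14): λ = (3·20² + 19)/(2·14) ≡ 1/28. 28⁻¹ ≡ 28 (mod 29), so λ ≡ 1·28 ≡ 28.
  x = λ² - 20 - 20 = 784 - 40 ≡ 19; y = λ·(20 - 19) - 14 ≡ 14. → (19, 14)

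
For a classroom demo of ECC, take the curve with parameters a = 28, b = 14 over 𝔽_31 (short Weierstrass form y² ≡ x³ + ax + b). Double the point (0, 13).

tangent at (0, 13): λ = (3·0² + 28)/(2·13) ≡ 28/26. 26⁻¹ ≡ 6 (mod 31), so λ ≡ 28·6 ≡ 13.
  x = λ² - 0 - 0 = 169 - 0 ≡ 14; y = λ·(0 - 14) - 13 ≡ 22. → (14, 22)

(14, 22)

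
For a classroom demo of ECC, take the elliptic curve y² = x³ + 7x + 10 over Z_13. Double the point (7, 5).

(11, 1)

tangent at (7, 5): λ = (3·7² + 7)/(2·5) ≡ 11/10. 10⁻¹ ≡ 4 (mod 13), so λ ≡ 11·4 ≡ 5.
  x = λ² - 7 - 7 = 25 - 14 ≡ 11; y = λ·(7 - 11) - 5 ≡ 1. → (11, 1)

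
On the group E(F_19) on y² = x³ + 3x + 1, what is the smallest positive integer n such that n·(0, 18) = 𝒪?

9

2P: tangent at (0, 18): λ = (3·0² + 3)/(2·18) ≡ 3/17. 17⁻¹ ≡ 9 (mod 19), so λ ≡ 3·9 ≡ 8.
  x = λ² - 0 - 0 = 64 - 0 ≡ 7; y = λ·(0 - 7) - 18 ≡ 2. → (7, 2)
3P: (7, 2) + (0, 18). λ = (18 - 2)/(0 - 7) ≡ 16/12 mod 19. 12⁻¹ ≡ 8 (mod 19), so λ ≡ 14.
  x = λ² - 7 - 0 = 196 - 7 ≡ 18; y = λ·(7 - 18) - 2 ≡ 15. → (18, 15)
4P: (18, 15) + (0, 18). λ = (18 - 15)/(0 - 18) ≡ 3/1 mod 19. 1⁻¹ ≡ 1 (mod 19), so λ ≡ 3.
  x = λ² - 18 - 0 = 9 - 18 ≡ 10; y = λ·(18 - 10) - 15 ≡ 9. → (10, 9)
5P: (10, 9) + (0, 18). λ = (18 - 9)/(0 - 10) ≡ 9/9 mod 19. 9⁻¹ ≡ 17 (mod 19) since 9·17 = 153 ≡ 1, so λ ≡ 1.
  x = λ² - 10 - 0 = 1 - 10 ≡ 10; y = λ·(10 - 10) - 9 ≡ 10. → (10, 10)
6P: (10, 10) + (0, 18). λ = (18 - 10)/(0 - 10) ≡ 8/9 mod 19. 9⁻¹ ≡ 17 (mod 19), so λ ≡ 3.
  x = λ² - 10 - 0 = 9 - 10 ≡ 18; y = λ·(10 - 18) - 10 ≡ 4. → (18, 4)
7P: (18, 4) + (0, 18). λ = (18 - 4)/(0 - 18) ≡ 14/1 mod 19. 1⁻¹ ≡ 1 (mod 19), so λ ≡ 14.
  x = λ² - 18 - 0 = 196 - 18 ≡ 7; y = λ·(18 - 7) - 4 ≡ 17. → (7, 17)
8P: (7, 17) + (0, 18). λ = (18 - 17)/(0 - 7) ≡ 1/12 mod 19. 12⁻¹ ≡ 8 (mod 19), so λ ≡ 8.
  x = λ² - 7 - 0 = 64 - 7 ≡ 0; y = λ·(7 - 0) - 17 ≡ 1. → (0, 1)
9P: (0, 1) + (0, 18): same x and y₁ ≡ -y₂, so the sum is 𝒪.
9P = 𝒪, so the order is 9.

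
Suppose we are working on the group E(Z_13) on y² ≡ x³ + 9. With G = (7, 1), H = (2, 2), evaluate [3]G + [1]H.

O

First 3G:
Repeated addition: build up to 3G.
2G: tangent at (7, 1): λ = (3·7² + 0)/(2·1) ≡ 4/2. 2⁻¹ ≡ 7 (mod 13), so λ ≡ 4·7 ≡ 2.
  x = λ² - 7 - 7 = 4 - 14 ≡ 3; y = λ·(7 - 3) - 1 ≡ 7. → (3, 7)
3G: (3, 7) + (7, 1). λ = (1 - 7)/(7 - 3) ≡ 7/4 mod 13. 4⁻¹ ≡ 10 (mod 13), so λ ≡ 5.
  x = λ² - 3 - 7 = 25 - 10 ≡ 2; y = λ·(3 - 2) - 7 ≡ 11. → (2, 11)
3G = (2, 11).
Finally 3G + H:
(2, 11) + (2, 2): same x and y₁ ≡ -y₂, so the sum is O.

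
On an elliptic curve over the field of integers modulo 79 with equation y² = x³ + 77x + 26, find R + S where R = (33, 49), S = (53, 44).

(33, 49) + (53, 44). λ = (44 - 49)/(53 - 33) ≡ 74/20 mod 79. 20⁻¹ ≡ 4 (mod 79) since 20·4 = 80 ≡ 1, so λ ≡ 59.
  x = λ² - 33 - 53 = 3481 - 86 ≡ 77; y = λ·(33 - 77) - 49 ≡ 41. → (77, 41)

(77, 41)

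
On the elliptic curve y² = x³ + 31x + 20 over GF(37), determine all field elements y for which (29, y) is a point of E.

0

x³ + 31x + 20 = 25308 ≡ 0 (mod 37).
Only y = 0 satisfies y² ≡ 0.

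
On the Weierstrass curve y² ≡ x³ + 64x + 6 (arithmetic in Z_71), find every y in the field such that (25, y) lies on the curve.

x³ + 64x + 6 = 17231 ≡ 49 (mod 71).
Square roots of 49 mod 71: 7 and 64 (since 7² = 49 ≡ 49).

7, 64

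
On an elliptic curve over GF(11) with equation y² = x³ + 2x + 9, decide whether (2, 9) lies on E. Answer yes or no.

y² = 9² ≡ 4; x³ + 2x + 9 = 21 ≡ 10 (mod 11). 4 ≠ 10.

no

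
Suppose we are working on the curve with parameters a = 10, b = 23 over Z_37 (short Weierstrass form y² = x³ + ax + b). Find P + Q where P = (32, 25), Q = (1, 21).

(25, 32)

(32, 25) + (1, 21). λ = (21 - 25)/(1 - 32) ≡ 33/6 mod 37. 6⁻¹ ≡ 31 (mod 37) since 6·31 = 186 ≡ 1, so λ ≡ 24.
  x = λ² - 32 - 1 = 576 - 33 ≡ 25; y = λ·(32 - 25) - 25 ≡ 32. → (25, 32)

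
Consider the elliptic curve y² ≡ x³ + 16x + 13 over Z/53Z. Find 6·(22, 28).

Write Q = (22, 28).
Repeated addition: build up to 6Q.
2Q: tangent at (22, 28): λ = (3·22² + 16)/(2·28) ≡ 37/3. 3⁻¹ ≡ 18 (mod 53) since 3·18 = 54 ≡ 1, so λ ≡ 37·18 ≡ 30.
  x = λ² - 22 - 22 = 900 - 44 ≡ 8; y = λ·(22 - 8) - 28 ≡ 21. → (8, 21)
3Q: (8, 21) + (22, 28). λ = (28 - 21)/(22 - 8) ≡ 7/14 mod 53. 14⁻¹ ≡ 19 (mod 53), so λ ≡ 27.
  x = λ² - 8 - 22 = 729 - 30 ≡ 10; y = λ·(8 - 10) - 21 ≡ 31. → (10, 31)
4Q: (10, 31) + (22, 28). λ = (28 - 31)/(22 - 10) ≡ 50/12 mod 53. 12⁻¹ ≡ 31 (mod 53), so λ ≡ 13.
  x = λ² - 10 - 22 = 169 - 32 ≡ 31; y = λ·(10 - 31) - 31 ≡ 14. → (31, 14)
5Q: (31, 14) + (22, 28). λ = (28 - 14)/(22 - 31) ≡ 14/44 mod 53. 44⁻¹ ≡ 47 (mod 53) since 44·47 = 2068 ≡ 1, so λ ≡ 22.
  x = λ² - 31 - 22 = 484 - 53 ≡ 7; y = λ·(31 - 7) - 14 ≡ 37. → (7, 37)
6Q: (7, 37) + (22, 28). λ = (28 - 37)/(22 - 7) ≡ 44/15 mod 53. 15⁻¹ ≡ 46 (mod 53), so λ ≡ 10.
  x = λ² - 7 - 22 = 100 - 29 ≡ 18; y = λ·(7 - 18) - 37 ≡ 12. → (18, 12)

(18, 12)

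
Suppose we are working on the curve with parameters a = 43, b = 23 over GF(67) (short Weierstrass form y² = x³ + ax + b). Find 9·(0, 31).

(39, 60)

Write G = (0, 31).
Repeated addition: build up to 9G.
2G: tangent at (0, 31): λ = (3·0² + 43)/(2·31) ≡ 43/62. 62⁻¹ ≡ 40 (mod 67) since 62·40 = 2480 ≡ 1, so λ ≡ 43·40 ≡ 45.
  x = λ² - 0 - 0 = 2025 - 0 ≡ 15; y = λ·(0 - 15) - 31 ≡ 31. → (15, 31)
3G: (15, 31) + (0, 31). λ = (31 - 31)/(0 - 15) ≡ 0/52 mod 67. 52⁻¹ ≡ 58 (mod 67) since 52·58 = 3016 ≡ 1, so λ ≡ 0.
  x = λ² - 15 - 0 = 0 - 15 ≡ 52; y = λ·(15 - 52) - 31 ≡ 36. → (52, 36)
4G: (52, 36) + (0, 31). λ = (31 - 36)/(0 - 52) ≡ 62/15 mod 67. 15⁻¹ ≡ 9 (mod 67), so λ ≡ 22.
  x = λ² - 52 - 0 = 484 - 52 ≡ 30; y = λ·(52 - 30) - 36 ≡ 46. → (30, 46)
5G: (30, 46) + (0, 31). λ = (31 - 46)/(0 - 30) ≡ 52/37 mod 67. 37⁻¹ ≡ 29 (mod 67), so λ ≡ 34.
  x = λ² - 30 - 0 = 1156 - 30 ≡ 54; y = λ·(30 - 54) - 46 ≡ 9. → (54, 9)
6G: (54, 9) + (0, 31). λ = (31 - 9)/(0 - 54) ≡ 22/13 mod 67. 13⁻¹ ≡ 31 (mod 67), so λ ≡ 12.
  x = λ² - 54 - 0 = 144 - 54 ≡ 23; y = λ·(54 - 23) - 9 ≡ 28. → (23, 28)
7G: (23, 28) + (0, 31). λ = (31 - 28)/(0 - 23) ≡ 3/44 mod 67. 44⁻¹ ≡ 32 (mod 67), so λ ≡ 29.
  x = λ² - 23 - 0 = 841 - 23 ≡ 14; y = λ·(23 - 14) - 28 ≡ 32. → (14, 32)
8G: (14, 32) + (0, 31). λ = (31 - 32)/(0 - 14) ≡ 66/53 mod 67. 53⁻¹ ≡ 43 (mod 67), so λ ≡ 24.
  x = λ² - 14 - 0 = 576 - 14 ≡ 26; y = λ·(14 - 26) - 32 ≡ 15. → (26, 15)
9G: (26, 15) + (0, 31). λ = (31 - 15)/(0 - 26) ≡ 16/41 mod 67. 41⁻¹ ≡ 18 (mod 67), so λ ≡ 20.
  x = λ² - 26 - 0 = 400 - 26 ≡ 39; y = λ·(26 - 39) - 15 ≡ 60. → (39, 60)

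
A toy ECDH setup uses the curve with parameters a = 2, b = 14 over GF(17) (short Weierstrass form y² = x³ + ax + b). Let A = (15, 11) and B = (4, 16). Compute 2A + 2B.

(9, 8)

First 2A:
Repeated addition: build up to 2A.
2A: tangent at (15, 11): λ = (3·15² + 2)/(2·11) ≡ 14/5. 5⁻¹ ≡ 7 (mod 17), so λ ≡ 14·7 ≡ 13.
  x = λ² - 15 - 15 = 169 - 30 ≡ 3; y = λ·(15 - 3) - 11 ≡ 9. → (3, 9)
2A = (3, 9).
Next 2B:
Repeated addition: build up to 2B.
2B: tangent at (4, 16): λ = (3·4² + 2)/(2·16) ≡ 16/15. 15⁻¹ ≡ 8 (mod 17), so λ ≡ 16·8 ≡ 9.
  x = λ² - 4 - 4 = 81 - 8 ≡ 5; y = λ·(4 - 5) - 16 ≡ 9. → (5, 9)
2B = (5, 9).
Finally 2A + 2B:
(3, 9) + (5, 9). λ = (9 - 9)/(5 - 3) ≡ 0/2 mod 17. 2⁻¹ ≡ 9 (mod 17) since 2·9 = 18 ≡ 1, so λ ≡ 0.
  x = λ² - 3 - 5 = 0 - 8 ≡ 9; y = λ·(3 - 9) - 9 ≡ 8. → (9, 8)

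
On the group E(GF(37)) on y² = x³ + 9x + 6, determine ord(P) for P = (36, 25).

7

2P: tangent at (36, 25): λ = (3·36² + 9)/(2·25) ≡ 12/13. 13⁻¹ ≡ 20 (mod 37), so λ ≡ 12·20 ≡ 18.
  x = λ² - 36 - 36 = 324 - 72 ≡ 30; y = λ·(36 - 30) - 25 ≡ 9. → (30, 9)
3P: (30, 9) + (36, 25). λ = (25 - 9)/(36 - 30) ≡ 16/6 mod 37. 6⁻¹ ≡ 31 (mod 37) since 6·31 = 186 ≡ 1, so λ ≡ 15.
  x = λ² - 30 - 36 = 225 - 66 ≡ 11; y = λ·(30 - 11) - 9 ≡ 17. → (11, 17)
4P: (11, 17) + (36, 25). λ = (25 - 17)/(36 - 11) ≡ 8/25 mod 37. 25⁻¹ ≡ 3 (mod 37) since 25·3 = 75 ≡ 1, so λ ≡ 24.
  x = λ² - 11 - 36 = 576 - 47 ≡ 11; y = λ·(11 - 11) - 17 ≡ 20. → (11, 20)
5P: (11, 20) + (36, 25). λ = (25 - 20)/(36 - 11) ≡ 5/25 mod 37. 25⁻¹ ≡ 3 (mod 37) since 25·3 = 75 ≡ 1, so λ ≡ 15.
  x = λ² - 11 - 36 = 225 - 47 ≡ 30; y = λ·(11 - 30) - 20 ≡ 28. → (30, 28)
6P: (30, 28) + (36, 25). λ = (25 - 28)/(36 - 30) ≡ 34/6 mod 37. 6⁻¹ ≡ 31 (mod 37) since 6·31 = 186 ≡ 1, so λ ≡ 18.
  x = λ² - 30 - 36 = 324 - 66 ≡ 36; y = λ·(30 - 36) - 28 ≡ 12. → (36, 12)
7P: (36, 12) + (36, 25): same x and y₁ ≡ -y₂, so the sum is the point at infinity.
7P = the point at infinity, so the order is 7.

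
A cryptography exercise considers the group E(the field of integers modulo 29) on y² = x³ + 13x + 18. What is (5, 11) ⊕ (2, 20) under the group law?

(5, 11) + (2, 20). λ = (20 - 11)/(2 - 5) ≡ 9/26 mod 29. 26⁻¹ ≡ 19 (mod 29) since 26·19 = 494 ≡ 1, so λ ≡ 26.
  x = λ² - 5 - 2 = 676 - 7 ≡ 2; y = λ·(5 - 2) - 11 ≡ 9. → (2, 9)

(2, 9)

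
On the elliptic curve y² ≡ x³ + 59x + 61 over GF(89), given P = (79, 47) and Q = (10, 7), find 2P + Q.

(70, 25)

First 2P:
Repeated addition: build up to 2P.
2P: tangent at (79, 47): λ = (3·79² + 59)/(2·47) ≡ 3/5. 5⁻¹ ≡ 18 (mod 89) since 5·18 = 90 ≡ 1, so λ ≡ 3·18 ≡ 54.
  x = λ² - 79 - 79 = 2916 - 158 ≡ 88; y = λ·(79 - 88) - 47 ≡ 1. → (88, 1)
2P = (88, 1).
Finally 2P + Q:
(88, 1) + (10, 7). λ = (7 - 1)/(10 - 88) ≡ 6/11 mod 89. 11⁻¹ ≡ 81 (mod 89), so λ ≡ 41.
  x = λ² - 88 - 10 = 1681 - 98 ≡ 70; y = λ·(88 - 70) - 1 ≡ 25. → (70, 25)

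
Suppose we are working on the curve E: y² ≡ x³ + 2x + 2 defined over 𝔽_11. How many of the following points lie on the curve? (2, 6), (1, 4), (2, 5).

3

(2, 6): 6² ≡ 3, rhs ≡ 3 → on.
(1, 4): 4² ≡ 5, rhs ≡ 5 → on.
(2, 5): 5² ≡ 3, rhs ≡ 3 → on.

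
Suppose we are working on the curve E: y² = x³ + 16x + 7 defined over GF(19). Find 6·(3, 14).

Write P = (3, 14).
Repeated addition: build up to 6P.
2P: tangent at (3, 14): λ = (3·3² + 16)/(2·14) ≡ 5/9. 9⁻¹ ≡ 17 (mod 19), so λ ≡ 5·17 ≡ 9.
  x = λ² - 3 - 3 = 81 - 6 ≡ 18; y = λ·(3 - 18) - 14 ≡ 3. → (18, 3)
3P: (18, 3) + (3, 14). λ = (14 - 3)/(3 - 18) ≡ 11/4 mod 19. 4⁻¹ ≡ 5 (mod 19) since 4·5 = 20 ≡ 1, so λ ≡ 17.
  x = λ² - 18 - 3 = 289 - 21 ≡ 2; y = λ·(18 - 2) - 3 ≡ 3. → (2, 3)
4P: (2, 3) + (3, 14). λ = (14 - 3)/(3 - 2) ≡ 11/1 mod 19. 1⁻¹ ≡ 1 (mod 19), so λ ≡ 11.
  x = λ² - 2 - 3 = 121 - 5 ≡ 2; y = λ·(2 - 2) - 3 ≡ 16. → (2, 16)
5P: (2, 16) + (3, 14). λ = (14 - 16)/(3 - 2) ≡ 17/1 mod 19. 1⁻¹ ≡ 1 (mod 19), so λ ≡ 17.
  x = λ² - 2 - 3 = 289 - 5 ≡ 18; y = λ·(2 - 18) - 16 ≡ 16. → (18, 16)
6P: (18, 16) + (3, 14). λ = (14 - 16)/(3 - 18) ≡ 17/4 mod 19. 4⁻¹ ≡ 5 (mod 19) since 4·5 = 20 ≡ 1, so λ ≡ 9.
  x = λ² - 18 - 3 = 81 - 21 ≡ 3; y = λ·(18 - 3) - 16 ≡ 5. → (3, 5)

(3, 5)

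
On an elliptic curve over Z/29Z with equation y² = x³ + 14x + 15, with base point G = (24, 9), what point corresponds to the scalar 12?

Double-and-add on 12 = (1100)₂. Start with G = (24, 9) for the leading 1-bit.
double: tangent at (24, 9): λ = (3·24² + 14)/(2·9) ≡ 2/18. 18⁻¹ ≡ 21 (mod 29), so λ ≡ 2·21 ≡ 13.
  x = λ² - 24 - 24 = 169 - 48 ≡ 5; y = λ·(24 - 5) - 9 ≡ 6. → (5, 6)
add G: (5, 6) + (24, 9). λ = (9 - 6)/(24 - 5) ≡ 3/19 mod 29. 19⁻¹ ≡ 26 (mod 29), so λ ≡ 20.
  x = λ² - 5 - 24 = 400 - 29 ≡ 23; y = λ·(5 - 23) - 6 ≡ 11. → (23, 11)
double: tangent at (23, 11): λ = (3·23² + 14)/(2·11) ≡ 6/22. 22⁻¹ ≡ 4 (mod 29), so λ ≡ 6·4 ≡ 24.
  x = λ² - 23 - 23 = 576 - 46 ≡ 8; y = λ·(23 - 8) - 11 ≡ 1. → (8, 1)
double: tangent at (8, 1): λ = (3·8² + 14)/(2·1) ≡ 3/2. 2⁻¹ ≡ 15 (mod 29) since 2·15 = 30 ≡ 1, so λ ≡ 3·15 ≡ 16.
  x = λ² - 8 - 8 = 256 - 16 ≡ 8; y = λ·(8 - 8) - 1 ≡ 28. → (8, 28)

(8, 28)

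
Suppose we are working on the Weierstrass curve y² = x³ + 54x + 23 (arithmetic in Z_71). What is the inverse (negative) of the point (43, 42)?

-(43, 42) = (43, -42 mod 71) = (43, 29).

(43, 29)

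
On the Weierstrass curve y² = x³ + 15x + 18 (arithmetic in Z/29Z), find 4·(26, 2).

(27, 26)

Write G = (26, 2).
Repeated addition: build up to 4G.
2G: tangent at (26, 2): λ = (3·26² + 15)/(2·2) ≡ 13/4. 4⁻¹ ≡ 22 (mod 29) since 4·22 = 88 ≡ 1, so λ ≡ 13·22 ≡ 25.
  x = λ² - 26 - 26 = 625 - 52 ≡ 22; y = λ·(26 - 22) - 2 ≡ 11. → (22, 11)
3G: (22, 11) + (26, 2). λ = (2 - 11)/(26 - 22) ≡ 20/4 mod 29. 4⁻¹ ≡ 22 (mod 29) since 4·22 = 88 ≡ 1, so λ ≡ 5.
  x = λ² - 22 - 26 = 25 - 48 ≡ 6; y = λ·(22 - 6) - 11 ≡ 11. → (6, 11)
4G: (6, 11) + (26, 2). λ = (2 - 11)/(26 - 6) ≡ 20/20 mod 29. 20⁻¹ ≡ 16 (mod 29), so λ ≡ 1.
  x = λ² - 6 - 26 = 1 - 32 ≡ 27; y = λ·(6 - 27) - 11 ≡ 26. → (27, 26)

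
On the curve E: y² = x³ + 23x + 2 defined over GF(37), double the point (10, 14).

(26, 34)

tangent at (10, 14): λ = (3·10² + 23)/(2·14) ≡ 27/28. 28⁻¹ ≡ 4 (mod 37), so λ ≡ 27·4 ≡ 34.
  x = λ² - 10 - 10 = 1156 - 20 ≡ 26; y = λ·(10 - 26) - 14 ≡ 34. → (26, 34)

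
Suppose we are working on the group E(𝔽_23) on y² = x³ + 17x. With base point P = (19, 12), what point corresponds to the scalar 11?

(19, 11)

Repeated addition: build up to 11P.
2P: tangent at (19, 12): λ = (3·19² + 17)/(2·12) ≡ 19/1. 1⁻¹ ≡ 1 (mod 23), so λ ≡ 19·1 ≡ 19.
  x = λ² - 19 - 19 = 361 - 38 ≡ 1; y = λ·(19 - 1) - 12 ≡ 8. → (1, 8)
3P: (1, 8) + (19, 12). λ = (12 - 8)/(19 - 1) ≡ 4/18 mod 23. 18⁻¹ ≡ 9 (mod 23) since 18·9 = 162 ≡ 1, so λ ≡ 13.
  x = λ² - 1 - 19 = 169 - 20 ≡ 11; y = λ·(1 - 11) - 8 ≡ 0. → (11, 0)
4P: (11, 0) + (19, 12). λ = (12 - 0)/(19 - 11) ≡ 12/8 mod 23. 8⁻¹ ≡ 3 (mod 23), so λ ≡ 13.
  x = λ² - 11 - 19 = 169 - 30 ≡ 1; y = λ·(11 - 1) - 0 ≡ 15. → (1, 15)
5P: (1, 15) + (19, 12). λ = (12 - 15)/(19 - 1) ≡ 20/18 mod 23. 18⁻¹ ≡ 9 (mod 23), so λ ≡ 19.
  x = λ² - 1 - 19 = 361 - 20 ≡ 19; y = λ·(1 - 19) - 15 ≡ 11. → (19, 11)
6P: (19, 11) + (19, 12): same x and y₁ ≡ -y₂, so the sum is O.
7P: O + (19, 12) = (19, 12) (identity).
8P: tangent at (19, 12): λ = (3·19² + 17)/(2·12) ≡ 19/1. 1⁻¹ ≡ 1 (mod 23), so λ ≡ 19·1 ≡ 19.
  x = λ² - 19 - 19 = 361 - 38 ≡ 1; y = λ·(19 - 1) - 12 ≡ 8. → (1, 8)
9P: (1, 8) + (19, 12). λ = (12 - 8)/(19 - 1) ≡ 4/18 mod 23. 18⁻¹ ≡ 9 (mod 23), so λ ≡ 13.
  x = λ² - 1 - 19 = 169 - 20 ≡ 11; y = λ·(1 - 11) - 8 ≡ 0. → (11, 0)
10P: (11, 0) + (19, 12). λ = (12 - 0)/(19 - 11) ≡ 12/8 mod 23. 8⁻¹ ≡ 3 (mod 23), so λ ≡ 13.
  x = λ² - 11 - 19 = 169 - 30 ≡ 1; y = λ·(11 - 1) - 0 ≡ 15. → (1, 15)
11P: (1, 15) + (19, 12). λ = (12 - 15)/(19 - 1) ≡ 20/18 mod 23. 18⁻¹ ≡ 9 (mod 23), so λ ≡ 19.
  x = λ² - 1 - 19 = 361 - 20 ≡ 19; y = λ·(1 - 19) - 15 ≡ 11. → (19, 11)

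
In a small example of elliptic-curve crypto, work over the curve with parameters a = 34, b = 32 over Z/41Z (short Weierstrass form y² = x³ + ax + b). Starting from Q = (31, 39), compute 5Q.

(25, 5)

Repeated addition: build up to 5Q.
2Q: tangent at (31, 39): λ = (3·31² + 34)/(2·39) ≡ 6/37. 37⁻¹ ≡ 10 (mod 41) since 37·10 = 370 ≡ 1, so λ ≡ 6·10 ≡ 19.
  x = λ² - 31 - 31 = 361 - 62 ≡ 12; y = λ·(31 - 12) - 39 ≡ 35. → (12, 35)
3Q: (12, 35) + (31, 39). λ = (39 - 35)/(31 - 12) ≡ 4/19 mod 41. 19⁻¹ ≡ 13 (mod 41), so λ ≡ 11.
  x = λ² - 12 - 31 = 121 - 43 ≡ 37; y = λ·(12 - 37) - 35 ≡ 18. → (37, 18)
4Q: (37, 18) + (31, 39). λ = (39 - 18)/(31 - 37) ≡ 21/35 mod 41. 35⁻¹ ≡ 34 (mod 41), so λ ≡ 17.
  x = λ² - 37 - 31 = 289 - 68 ≡ 16; y = λ·(37 - 16) - 18 ≡ 11. → (16, 11)
5Q: (16, 11) + (31, 39). λ = (39 - 11)/(31 - 16) ≡ 28/15 mod 41. 15⁻¹ ≡ 11 (mod 41), so λ ≡ 21.
  x = λ² - 16 - 31 = 441 - 47 ≡ 25; y = λ·(16 - 25) - 11 ≡ 5. → (25, 5)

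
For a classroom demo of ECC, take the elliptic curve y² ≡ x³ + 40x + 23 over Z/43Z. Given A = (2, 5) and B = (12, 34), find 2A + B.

(8, 34)

First 2A:
Repeated addition: build up to 2A.
2A: tangent at (2, 5): λ = (3·2² + 40)/(2·5) ≡ 9/10. 10⁻¹ ≡ 13 (mod 43) since 10·13 = 130 ≡ 1, so λ ≡ 9·13 ≡ 31.
  x = λ² - 2 - 2 = 961 - 4 ≡ 11; y = λ·(2 - 11) - 5 ≡ 17. → (11, 17)
2A = (11, 17).
Finally 2A + B:
(11, 17) + (12, 34). λ = (34 - 17)/(12 - 11) ≡ 17/1 mod 43. 1⁻¹ ≡ 1 (mod 43) since 1·1 = 1 ≡ 1, so λ ≡ 17.
  x = λ² - 11 - 12 = 289 - 23 ≡ 8; y = λ·(11 - 8) - 17 ≡ 34. → (8, 34)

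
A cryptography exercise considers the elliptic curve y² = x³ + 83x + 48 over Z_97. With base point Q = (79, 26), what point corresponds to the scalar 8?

(89, 91)

Double-and-add on 8 = (1000)₂. Start with Q = (79, 26) for the leading 1-bit.
double: tangent at (79, 26): λ = (3·79² + 83)/(2·26) ≡ 85/52. 52⁻¹ ≡ 28 (mod 97), so λ ≡ 85·28 ≡ 52.
  x = λ² - 79 - 79 = 2704 - 158 ≡ 24; y = λ·(79 - 24) - 26 ≡ 21. → (24, 21)
double: tangent at (24, 21): λ = (3·24² + 83)/(2·21) ≡ 65/42. 42⁻¹ ≡ 67 (mod 97) since 42·67 = 2814 ≡ 1, so λ ≡ 65·67 ≡ 87.
  x = λ² - 24 - 24 = 7569 - 48 ≡ 52; y = λ·(24 - 52) - 21 ≡ 65. → (52, 65)
double: tangent at (52, 65): λ = (3·52² + 83)/(2·65) ≡ 47/33. 33⁻¹ ≡ 50 (mod 97), so λ ≡ 47·50 ≡ 22.
  x = λ² - 52 - 52 = 484 - 104 ≡ 89; y = λ·(52 - 89) - 65 ≡ 91. → (89, 91)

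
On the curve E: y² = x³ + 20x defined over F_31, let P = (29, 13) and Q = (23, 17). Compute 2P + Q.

(3, 5)

First 2P:
Repeated addition: build up to 2P.
2P: tangent at (29, 13): λ = (3·29² + 20)/(2·13) ≡ 1/26. 26⁻¹ ≡ 6 (mod 31), so λ ≡ 1·6 ≡ 6.
  x = λ² - 29 - 29 = 36 - 58 ≡ 9; y = λ·(29 - 9) - 13 ≡ 14. → (9, 14)
2P = (9, 14).
Finally 2P + Q:
(9, 14) + (23, 17). λ = (17 - 14)/(23 - 9) ≡ 3/14 mod 31. 14⁻¹ ≡ 20 (mod 31), so λ ≡ 29.
  x = λ² - 9 - 23 = 841 - 32 ≡ 3; y = λ·(9 - 3) - 14 ≡ 5. → (3, 5)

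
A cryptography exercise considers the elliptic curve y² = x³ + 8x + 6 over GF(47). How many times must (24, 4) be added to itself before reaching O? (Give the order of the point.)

2P: tangent at (24, 4): λ = (3·24² + 8)/(2·4) ≡ 44/8. 8⁻¹ ≡ 6 (mod 47) since 8·6 = 48 ≡ 1, so λ ≡ 44·6 ≡ 29.
  x = λ² - 24 - 24 = 841 - 48 ≡ 41; y = λ·(24 - 41) - 4 ≡ 20. → (41, 20)
3P: (41, 20) + (24, 4). λ = (4 - 20)/(24 - 41) ≡ 31/30 mod 47. 30⁻¹ ≡ 11 (mod 47), so λ ≡ 12.
  x = λ² - 41 - 24 = 144 - 65 ≡ 32; y = λ·(41 - 32) - 20 ≡ 41. → (32, 41)
4P: (32, 41) + (24, 4). λ = (4 - 41)/(24 - 32) ≡ 10/39 mod 47. 39⁻¹ ≡ 41 (mod 47) since 39·41 = 1599 ≡ 1, so λ ≡ 34.
  x = λ² - 32 - 24 = 1156 - 56 ≡ 19; y = λ·(32 - 19) - 41 ≡ 25. → (19, 25)
5P: (19, 25) + (24, 4). λ = (4 - 25)/(24 - 19) ≡ 26/5 mod 47. 5⁻¹ ≡ 19 (mod 47) since 5·19 = 95 ≡ 1, so λ ≡ 24.
  x = λ² - 19 - 24 = 576 - 43 ≡ 16; y = λ·(19 - 16) - 25 ≡ 0. → (16, 0)
6P: (16, 0) + (24, 4). λ = (4 - 0)/(24 - 16) ≡ 4/8 mod 47. 8⁻¹ ≡ 6 (mod 47) since 8·6 = 48 ≡ 1, so λ ≡ 24.
  x = λ² - 16 - 24 = 576 - 40 ≡ 19; y = λ·(16 - 19) - 0 ≡ 22. → (19, 22)
7P: (19, 22) + (24, 4). λ = (4 - 22)/(24 - 19) ≡ 29/5 mod 47. 5⁻¹ ≡ 19 (mod 47), so λ ≡ 34.
  x = λ² - 19 - 24 = 1156 - 43 ≡ 32; y = λ·(19 - 32) - 22 ≡ 6. → (32, 6)
8P: (32, 6) + (24, 4). λ = (4 - 6)/(24 - 32) ≡ 45/39 mod 47. 39⁻¹ ≡ 41 (mod 47), so λ ≡ 12.
  x = λ² - 32 - 24 = 144 - 56 ≡ 41; y = λ·(32 - 41) - 6 ≡ 27. → (41, 27)
9P: (41, 27) + (24, 4). λ = (4 - 27)/(24 - 41) ≡ 24/30 mod 47. 30⁻¹ ≡ 11 (mod 47) since 30·11 = 330 ≡ 1, so λ ≡ 29.
  x = λ² - 41 - 24 = 841 - 65 ≡ 24; y = λ·(41 - 24) - 27 ≡ 43. → (24, 43)
10P: (24, 43) + (24, 4): same x and y₁ ≡ -y₂, so the sum is O.
10P = O, so the order is 10.

10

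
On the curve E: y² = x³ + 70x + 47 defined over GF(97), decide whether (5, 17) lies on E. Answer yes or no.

y² = 17² ≡ 95; x³ + 70x + 47 = 522 ≡ 37 (mod 97). 95 ≠ 37.

no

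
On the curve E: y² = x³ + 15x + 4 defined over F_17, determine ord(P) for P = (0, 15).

12

2P: tangent at (0, 15): λ = (3·0² + 15)/(2·15) ≡ 15/13. 13⁻¹ ≡ 4 (mod 17) since 13·4 = 52 ≡ 1, so λ ≡ 15·4 ≡ 9.
  x = λ² - 0 - 0 = 81 - 0 ≡ 13; y = λ·(0 - 13) - 15 ≡ 4. → (13, 4)
3P: (13, 4) + (0, 15). λ = (15 - 4)/(0 - 13) ≡ 11/4 mod 17. 4⁻¹ ≡ 13 (mod 17), so λ ≡ 7.
  x = λ² - 13 - 0 = 49 - 13 ≡ 2; y = λ·(13 - 2) - 4 ≡ 5. → (2, 5)
4P: (2, 5) + (0, 15). λ = (15 - 5)/(0 - 2) ≡ 10/15 mod 17. 15⁻¹ ≡ 8 (mod 17) since 15·8 = 120 ≡ 1, so λ ≡ 12.
  x = λ² - 2 - 0 = 144 - 2 ≡ 6; y = λ·(2 - 6) - 5 ≡ 15. → (6, 15)
5P: (6, 15) + (0, 15). λ = (15 - 15)/(0 - 6) ≡ 0/11 mod 17. 11⁻¹ ≡ 14 (mod 17), so λ ≡ 0.
  x = λ² - 6 - 0 = 0 - 6 ≡ 11; y = λ·(6 - 11) - 15 ≡ 2. → (11, 2)
6P: (11, 2) + (0, 15). λ = (15 - 2)/(0 - 11) ≡ 13/6 mod 17. 6⁻¹ ≡ 3 (mod 17) since 6·3 = 18 ≡ 1, so λ ≡ 5.
  x = λ² - 11 - 0 = 25 - 11 ≡ 14; y = λ·(11 - 14) - 2 ≡ 0. → (14, 0)
7P: (14, 0) + (0, 15). λ = (15 - 0)/(0 - 14) ≡ 15/3 mod 17. 3⁻¹ ≡ 6 (mod 17), so λ ≡ 5.
  x = λ² - 14 - 0 = 25 - 14 ≡ 11; y = λ·(14 - 11) - 0 ≡ 15. → (11, 15)
8P: (11, 15) + (0, 15). λ = (15 - 15)/(0 - 11) ≡ 0/6 mod 17. 6⁻¹ ≡ 3 (mod 17), so λ ≡ 0.
  x = λ² - 11 - 0 = 0 - 11 ≡ 6; y = λ·(11 - 6) - 15 ≡ 2. → (6, 2)
9P: (6, 2) + (0, 15). λ = (15 - 2)/(0 - 6) ≡ 13/11 mod 17. 11⁻¹ ≡ 14 (mod 17), so λ ≡ 12.
  x = λ² - 6 - 0 = 144 - 6 ≡ 2; y = λ·(6 - 2) - 2 ≡ 12. → (2, 12)
10P: (2, 12) + (0, 15). λ = (15 - 12)/(0 - 2) ≡ 3/15 mod 17. 15⁻¹ ≡ 8 (mod 17) since 15·8 = 120 ≡ 1, so λ ≡ 7.
  x = λ² - 2 - 0 = 49 - 2 ≡ 13; y = λ·(2 - 13) - 12 ≡ 13. → (13, 13)
11P: (13, 13) + (0, 15). λ = (15 - 13)/(0 - 13) ≡ 2/4 mod 17. 4⁻¹ ≡ 13 (mod 17), so λ ≡ 9.
  x = λ² - 13 - 0 = 81 - 13 ≡ 0; y = λ·(13 - 0) - 13 ≡ 2. → (0, 2)
12P: (0, 2) + (0, 15): same x and y₁ ≡ -y₂, so the sum is the point at infinity.
12P = the point at infinity, so the order is 12.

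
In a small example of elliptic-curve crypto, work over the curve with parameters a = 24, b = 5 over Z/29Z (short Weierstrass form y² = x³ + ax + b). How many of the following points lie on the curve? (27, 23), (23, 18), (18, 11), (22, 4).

(27, 23): 23² ≡ 7, rhs ≡ 7 → on.
(23, 18): 18² ≡ 5, rhs ≡ 22 → off.
(18, 11): 11² ≡ 5, rhs ≡ 5 → on.
(22, 4): 4² ≡ 16, rhs ≡ 16 → on.

3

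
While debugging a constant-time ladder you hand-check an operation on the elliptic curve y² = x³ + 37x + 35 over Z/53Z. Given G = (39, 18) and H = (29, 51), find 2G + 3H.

(22, 7)

First 2G:
Repeated addition: build up to 2G.
2G: tangent at (39, 18): λ = (3·39² + 37)/(2·18) ≡ 42/36. 36⁻¹ ≡ 28 (mod 53) since 36·28 = 1008 ≡ 1, so λ ≡ 42·28 ≡ 10.
  x = λ² - 39 - 39 = 100 - 78 ≡ 22; y = λ·(39 - 22) - 18 ≡ 46. → (22, 46)
2G = (22, 46).
Next 3H:
Repeated addition: build up to 3H.
2H: tangent at (29, 51): λ = (3·29² + 37)/(2·51) ≡ 16/49. 49⁻¹ ≡ 13 (mod 53) since 49·13 = 637 ≡ 1, so λ ≡ 16·13 ≡ 49.
  x = λ² - 29 - 29 = 2401 - 58 ≡ 11; y = λ·(29 - 11) - 51 ≡ 36. → (11, 36)
3H: (11, 36) + (29, 51). λ = (51 - 36)/(29 - 11) ≡ 15/18 mod 53. 18⁻¹ ≡ 3 (mod 53), so λ ≡ 45.
  x = λ² - 11 - 29 = 2025 - 40 ≡ 24; y = λ·(11 - 24) - 36 ≡ 15. → (24, 15)
3H = (24, 15).
Finally 2G + 3H:
(22, 46) + (24, 15). λ = (15 - 46)/(24 - 22) ≡ 22/2 mod 53. 2⁻¹ ≡ 27 (mod 53) since 2·27 = 54 ≡ 1, so λ ≡ 11.
  x = λ² - 22 - 24 = 121 - 46 ≡ 22; y = λ·(22 - 22) - 46 ≡ 7. → (22, 7)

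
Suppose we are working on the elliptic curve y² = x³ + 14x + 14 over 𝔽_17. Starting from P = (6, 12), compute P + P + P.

(4, 10)

Repeated addition: build up to 3P.
2P: tangent at (6, 12): λ = (3·6² + 14)/(2·12) ≡ 3/7. 7⁻¹ ≡ 5 (mod 17) since 7·5 = 35 ≡ 1, so λ ≡ 3·5 ≡ 15.
  x = λ² - 6 - 6 = 225 - 12 ≡ 9; y = λ·(6 - 9) - 12 ≡ 11. → (9, 11)
3P: (9, 11) + (6, 12). λ = (12 - 11)/(6 - 9) ≡ 1/14 mod 17. 14⁻¹ ≡ 11 (mod 17) since 14·11 = 154 ≡ 1, so λ ≡ 11.
  x = λ² - 9 - 6 = 121 - 15 ≡ 4; y = λ·(9 - 4) - 11 ≡ 10. → (4, 10)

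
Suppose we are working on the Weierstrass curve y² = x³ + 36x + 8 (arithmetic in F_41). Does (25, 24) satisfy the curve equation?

y² = 24² ≡ 2; x³ + 36x + 8 = 16533 ≡ 10 (mod 41). 2 ≠ 10.

no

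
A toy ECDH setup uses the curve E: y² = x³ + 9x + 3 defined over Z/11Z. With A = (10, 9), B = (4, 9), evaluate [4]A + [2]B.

(10, 9)

First 4A:
Repeated addition: build up to 4A.
2A: tangent at (10, 9): λ = (3·10² + 9)/(2·9) ≡ 1/7. 7⁻¹ ≡ 8 (mod 11) since 7·8 = 56 ≡ 1, so λ ≡ 1·8 ≡ 8.
  x = λ² - 10 - 10 = 64 - 20 ≡ 0; y = λ·(10 - 0) - 9 ≡ 5. → (0, 5)
3A: (0, 5) + (10, 9). λ = (9 - 5)/(10 - 0) ≡ 4/10 mod 11. 10⁻¹ ≡ 10 (mod 11), so λ ≡ 7.
  x = λ² - 0 - 10 = 49 - 10 ≡ 6; y = λ·(0 - 6) - 5 ≡ 8. → (6, 8)
4A: (6, 8) + (10, 9). λ = (9 - 8)/(10 - 6) ≡ 1/4 mod 11. 4⁻¹ ≡ 3 (mod 11), so λ ≡ 3.
  x = λ² - 6 - 10 = 9 - 16 ≡ 4; y = λ·(6 - 4) - 8 ≡ 9. → (4, 9)
4A = (4, 9).
Next 2B:
Repeated addition: build up to 2B.
2B: tangent at (4, 9): λ = (3·4² + 9)/(2·9) ≡ 2/7. 7⁻¹ ≡ 8 (mod 11) since 7·8 = 56 ≡ 1, so λ ≡ 2·8 ≡ 5.
  x = λ² - 4 - 4 = 25 - 8 ≡ 6; y = λ·(4 - 6) - 9 ≡ 3. → (6, 3)
2B = (6, 3).
Finally 4A + 2B:
(4, 9) + (6, 3). λ = (3 - 9)/(6 - 4) ≡ 5/2 mod 11. 2⁻¹ ≡ 6 (mod 11), so λ ≡ 8.
  x = λ² - 4 - 6 = 64 - 10 ≡ 10; y = λ·(4 - 10) - 9 ≡ 9. → (10, 9)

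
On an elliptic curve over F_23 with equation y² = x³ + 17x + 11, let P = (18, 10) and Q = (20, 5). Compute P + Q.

(18, 10) + (20, 5). λ = (5 - 10)/(20 - 18) ≡ 18/2 mod 23. 2⁻¹ ≡ 12 (mod 23), so λ ≡ 9.
  x = λ² - 18 - 20 = 81 - 38 ≡ 20; y = λ·(18 - 20) - 10 ≡ 18. → (20, 18)

(20, 18)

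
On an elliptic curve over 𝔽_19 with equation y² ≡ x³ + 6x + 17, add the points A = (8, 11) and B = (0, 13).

(17, 15)

(8, 11) + (0, 13). λ = (13 - 11)/(0 - 8) ≡ 2/11 mod 19. 11⁻¹ ≡ 7 (mod 19), so λ ≡ 14.
  x = λ² - 8 - 0 = 196 - 8 ≡ 17; y = λ·(8 - 17) - 11 ≡ 15. → (17, 15)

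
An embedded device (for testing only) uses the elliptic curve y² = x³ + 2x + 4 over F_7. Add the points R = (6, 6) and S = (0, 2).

(3, 3)

(6, 6) + (0, 2). λ = (2 - 6)/(0 - 6) ≡ 3/1 mod 7. 1⁻¹ ≡ 1 (mod 7) since 1·1 = 1 ≡ 1, so λ ≡ 3.
  x = λ² - 6 - 0 = 9 - 6 ≡ 3; y = λ·(6 - 3) - 6 ≡ 3. → (3, 3)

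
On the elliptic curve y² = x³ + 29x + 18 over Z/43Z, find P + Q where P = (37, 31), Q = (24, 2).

(17, 7)

(37, 31) + (24, 2). λ = (2 - 31)/(24 - 37) ≡ 14/30 mod 43. 30⁻¹ ≡ 33 (mod 43), so λ ≡ 32.
  x = λ² - 37 - 24 = 1024 - 61 ≡ 17; y = λ·(37 - 17) - 31 ≡ 7. → (17, 7)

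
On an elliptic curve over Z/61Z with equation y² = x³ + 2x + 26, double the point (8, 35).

tangent at (8, 35): λ = (3·8² + 2)/(2·35) ≡ 11/9. 9⁻¹ ≡ 34 (mod 61), so λ ≡ 11·34 ≡ 8.
  x = λ² - 8 - 8 = 64 - 16 ≡ 48; y = λ·(8 - 48) - 35 ≡ 11. → (48, 11)

(48, 11)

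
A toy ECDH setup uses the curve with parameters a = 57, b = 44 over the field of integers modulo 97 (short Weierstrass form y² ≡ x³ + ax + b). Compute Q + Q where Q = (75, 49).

(50, 40)

tangent at (75, 49): λ = (3·75² + 57)/(2·49) ≡ 54/1. 1⁻¹ ≡ 1 (mod 97), so λ ≡ 54·1 ≡ 54.
  x = λ² - 75 - 75 = 2916 - 150 ≡ 50; y = λ·(75 - 50) - 49 ≡ 40. → (50, 40)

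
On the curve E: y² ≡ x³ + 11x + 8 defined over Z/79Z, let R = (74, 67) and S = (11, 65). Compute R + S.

(15, 54)

(74, 67) + (11, 65). λ = (65 - 67)/(11 - 74) ≡ 77/16 mod 79. 16⁻¹ ≡ 5 (mod 79) since 16·5 = 80 ≡ 1, so λ ≡ 69.
  x = λ² - 74 - 11 = 4761 - 85 ≡ 15; y = λ·(74 - 15) - 67 ≡ 54. → (15, 54)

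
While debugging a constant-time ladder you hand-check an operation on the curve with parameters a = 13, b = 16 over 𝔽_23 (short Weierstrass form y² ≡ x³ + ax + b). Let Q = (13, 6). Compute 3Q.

(0, 19)

Repeated addition: build up to 3Q.
2Q: tangent at (13, 6): λ = (3·13² + 13)/(2·6) ≡ 14/12. 12⁻¹ ≡ 2 (mod 23), so λ ≡ 14·2 ≡ 5.
  x = λ² - 13 - 13 = 25 - 26 ≡ 22; y = λ·(13 - 22) - 6 ≡ 18. → (22, 18)
3Q: (22, 18) + (13, 6). λ = (6 - 18)/(13 - 22) ≡ 11/14 mod 23. 14⁻¹ ≡ 5 (mod 23), so λ ≡ 9.
  x = λ² - 22 - 13 = 81 - 35 ≡ 0; y = λ·(22 - 0) - 18 ≡ 19. → (0, 19)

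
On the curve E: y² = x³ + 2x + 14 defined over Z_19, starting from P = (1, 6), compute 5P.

(2, 8)

Repeated addition: build up to 5P.
2P: tangent at (1, 6): λ = (3·1² + 2)/(2·6) ≡ 5/12. 12⁻¹ ≡ 8 (mod 19) since 12·8 = 96 ≡ 1, so λ ≡ 5·8 ≡ 2.
  x = λ² - 1 - 1 = 4 - 2 ≡ 2; y = λ·(1 - 2) - 6 ≡ 11. → (2, 11)
3P: (2, 11) + (1, 6). λ = (6 - 11)/(1 - 2) ≡ 14/18 mod 19. 18⁻¹ ≡ 18 (mod 19), so λ ≡ 5.
  x = λ² - 2 - 1 = 25 - 3 ≡ 3; y = λ·(2 - 3) - 11 ≡ 3. → (3, 3)
4P: (3, 3) + (1, 6). λ = (6 - 3)/(1 - 3) ≡ 3/17 mod 19. 17⁻¹ ≡ 9 (mod 19) since 17·9 = 153 ≡ 1, so λ ≡ 8.
  x = λ² - 3 - 1 = 64 - 4 ≡ 3; y = λ·(3 - 3) - 3 ≡ 16. → (3, 16)
5P: (3, 16) + (1, 6). λ = (6 - 16)/(1 - 3) ≡ 9/17 mod 19. 17⁻¹ ≡ 9 (mod 19), so λ ≡ 5.
  x = λ² - 3 - 1 = 25 - 4 ≡ 2; y = λ·(3 - 2) - 16 ≡ 8. → (2, 8)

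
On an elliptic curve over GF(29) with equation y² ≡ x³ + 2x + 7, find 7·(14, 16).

(25, 15)

Write Q = (14, 16).
Double-and-add on 7 = (111)₂. Start with Q = (14, 16) for the leading 1-bit.
double: tangent at (14, 16): λ = (3·14² + 2)/(2·16) ≡ 10/3. 3⁻¹ ≡ 10 (mod 29), so λ ≡ 10·10 ≡ 13.
  x = λ² - 14 - 14 = 169 - 28 ≡ 25; y = λ·(14 - 25) - 16 ≡ 15. → (25, 15)
add Q: (25, 15) + (14, 16). λ = (16 - 15)/(14 - 25) ≡ 1/18 mod 29. 18⁻¹ ≡ 21 (mod 29), so λ ≡ 21.
  x = λ² - 25 - 14 = 441 - 39 ≡ 25; y = λ·(25 - 25) - 15 ≡ 14. → (25, 14)
double: tangent at (25, 14): λ = (3·25² + 2)/(2·14) ≡ 21/28. 28⁻¹ ≡ 28 (mod 29), so λ ≡ 21·28 ≡ 8.
  x = λ² - 25 - 25 = 64 - 50 ≡ 14; y = λ·(25 - 14) - 14 ≡ 16. → (14, 16)
add Q: tangent at (14, 16): λ = (3·14² + 2)/(2·16) ≡ 10/3. 3⁻¹ ≡ 10 (mod 29) since 3·10 = 30 ≡ 1, so λ ≡ 10·10 ≡ 13.
  x = λ² - 14 - 14 = 169 - 28 ≡ 25; y = λ·(14 - 25) - 16 ≡ 15. → (25, 15)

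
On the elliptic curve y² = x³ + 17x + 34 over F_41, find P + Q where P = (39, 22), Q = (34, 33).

(4, 24)

(39, 22) + (34, 33). λ = (33 - 22)/(34 - 39) ≡ 11/36 mod 41. 36⁻¹ ≡ 8 (mod 41), so λ ≡ 6.
  x = λ² - 39 - 34 = 36 - 73 ≡ 4; y = λ·(39 - 4) - 22 ≡ 24. → (4, 24)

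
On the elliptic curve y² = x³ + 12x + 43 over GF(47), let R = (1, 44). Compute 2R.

(16, 17)

tangent at (1, 44): λ = (3·1² + 12)/(2·44) ≡ 15/41. 41⁻¹ ≡ 39 (mod 47) since 41·39 = 1599 ≡ 1, so λ ≡ 15·39 ≡ 21.
  x = λ² - 1 - 1 = 441 - 2 ≡ 16; y = λ·(1 - 16) - 44 ≡ 17. → (16, 17)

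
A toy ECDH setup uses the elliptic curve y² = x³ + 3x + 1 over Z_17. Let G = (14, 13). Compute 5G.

Double-and-add on 5 = (101)₂. Start with G = (14, 13) for the leading 1-bit.
double: tangent at (14, 13): λ = (3·14² + 3)/(2·13) ≡ 13/9. 9⁻¹ ≡ 2 (mod 17), so λ ≡ 13·2 ≡ 9.
  x = λ² - 14 - 14 = 81 - 28 ≡ 2; y = λ·(14 - 2) - 13 ≡ 10. → (2, 10)
double: tangent at (2, 10): λ = (3·2² + 3)/(2·10) ≡ 15/3. 3⁻¹ ≡ 6 (mod 17) since 3·6 = 18 ≡ 1, so λ ≡ 15·6 ≡ 5.
  x = λ² - 2 - 2 = 25 - 4 ≡ 4; y = λ·(2 - 4) - 10 ≡ 14. → (4, 14)
add G: (4, 14) + (14, 13). λ = (13 - 14)/(14 - 4) ≡ 16/10 mod 17. 10⁻¹ ≡ 12 (mod 17), so λ ≡ 5.
  x = λ² - 4 - 14 = 25 - 18 ≡ 7; y = λ·(4 - 7) - 14 ≡ 5. → (7, 5)

(7, 5)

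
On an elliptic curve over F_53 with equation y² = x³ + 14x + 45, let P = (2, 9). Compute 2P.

(38, 45)

tangent at (2, 9): λ = (3·2² + 14)/(2·9) ≡ 26/18. 18⁻¹ ≡ 3 (mod 53) since 18·3 = 54 ≡ 1, so λ ≡ 26·3 ≡ 25.
  x = λ² - 2 - 2 = 625 - 4 ≡ 38; y = λ·(2 - 38) - 9 ≡ 45. → (38, 45)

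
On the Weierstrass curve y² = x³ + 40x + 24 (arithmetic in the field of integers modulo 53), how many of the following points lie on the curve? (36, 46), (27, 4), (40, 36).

1

(36, 46): 46² ≡ 49, rhs ≡ 49 → on.
(27, 4): 4² ≡ 16, rhs ≡ 11 → off.
(40, 36): 36² ≡ 24, rhs ≡ 10 → off.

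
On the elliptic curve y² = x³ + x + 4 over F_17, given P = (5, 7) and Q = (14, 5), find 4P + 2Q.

First 4P:
Double-and-add on 4 = (100)₂. Start with P = (5, 7) for the leading 1-bit.
double: tangent at (5, 7): λ = (3·5² + 1)/(2·7) ≡ 8/14. 14⁻¹ ≡ 11 (mod 17) since 14·11 = 154 ≡ 1, so λ ≡ 8·11 ≡ 3.
  x = λ² - 5 - 5 = 9 - 10 ≡ 16; y = λ·(5 - 16) - 7 ≡ 11. → (16, 11)
double: tangent at (16, 11): λ = (3·16² + 1)/(2·11) ≡ 4/5. 5⁻¹ ≡ 7 (mod 17), so λ ≡ 4·7 ≡ 11.
  x = λ² - 16 - 16 = 121 - 32 ≡ 4; y = λ·(16 - 4) - 11 ≡ 2. → (4, 2)
4P = (4, 2).
Next 2Q:
Repeated addition: build up to 2Q.
2Q: tangent at (14, 5): λ = (3·14² + 1)/(2·5) ≡ 11/10. 10⁻¹ ≡ 12 (mod 17), so λ ≡ 11·12 ≡ 13.
  x = λ² - 14 - 14 = 169 - 28 ≡ 5; y = λ·(14 - 5) - 5 ≡ 10. → (5, 10)
2Q = (5, 10).
Finally 4P + 2Q:
(4, 2) + (5, 10). λ = (10 - 2)/(5 - 4) ≡ 8/1 mod 17. 1⁻¹ ≡ 1 (mod 17) since 1·1 = 1 ≡ 1, so λ ≡ 8.
  x = λ² - 4 - 5 = 64 - 9 ≡ 4; y = λ·(4 - 4) - 2 ≡ 15. → (4, 15)

(4, 15)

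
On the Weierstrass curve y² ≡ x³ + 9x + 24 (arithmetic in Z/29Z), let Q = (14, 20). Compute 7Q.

Double-and-add on 7 = (111)₂. Start with Q = (14, 20) for the leading 1-bit.
double: tangent at (14, 20): λ = (3·14² + 9)/(2·20) ≡ 17/11. 11⁻¹ ≡ 8 (mod 29), so λ ≡ 17·8 ≡ 20.
  x = λ² - 14 - 14 = 400 - 28 ≡ 24; y = λ·(14 - 24) - 20 ≡ 12. → (24, 12)
add Q: (24, 12) + (14, 20). λ = (20 - 12)/(14 - 24) ≡ 8/19 mod 29. 19⁻¹ ≡ 26 (mod 29), so λ ≡ 5.
  x = λ² - 24 - 14 = 25 - 38 ≡ 16; y = λ·(24 - 16) - 12 ≡ 28. → (16, 28)
double: tangent at (16, 28): λ = (3·16² + 9)/(2·28) ≡ 23/27. 27⁻¹ ≡ 14 (mod 29) since 27·14 = 378 ≡ 1, so λ ≡ 23·14 ≡ 3.
  x = λ² - 16 - 16 = 9 - 32 ≡ 6; y = λ·(16 - 6) - 28 ≡ 2. → (6, 2)
add Q: (6, 2) + (14, 20). λ = (20 - 2)/(14 - 6) ≡ 18/8 mod 29. 8⁻¹ ≡ 11 (mod 29), so λ ≡ 24.
  x = λ² - 6 - 14 = 576 - 20 ≡ 5; y = λ·(6 - 5) - 2 ≡ 22. → (5, 22)

(5, 22)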